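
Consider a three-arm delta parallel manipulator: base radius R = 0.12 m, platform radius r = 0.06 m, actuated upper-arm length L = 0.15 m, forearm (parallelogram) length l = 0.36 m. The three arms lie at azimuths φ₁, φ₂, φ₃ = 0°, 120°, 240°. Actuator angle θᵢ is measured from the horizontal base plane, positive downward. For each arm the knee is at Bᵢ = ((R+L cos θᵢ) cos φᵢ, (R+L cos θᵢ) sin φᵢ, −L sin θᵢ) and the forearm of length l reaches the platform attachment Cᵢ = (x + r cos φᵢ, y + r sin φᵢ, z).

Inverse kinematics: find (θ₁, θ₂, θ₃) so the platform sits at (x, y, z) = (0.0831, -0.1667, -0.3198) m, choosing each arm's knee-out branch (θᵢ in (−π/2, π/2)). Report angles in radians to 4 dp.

rotate P by −φ1: (0.0831, -0.1667, -0.3198)
  A cos θ + B sin θ = C:  -0.0231·cos θ + -0.3198·sin θ = -0.0783
  γ=atan2(-0.3198,-0.0231)=-1.6429;  ψ=arccos(-0.2443)=1.8175;  θ1=γ+ψ≈0.1746
arm 2 (φ=120.0°): x'=-0.1859, y'=0.0114
  A cos θ + B sin θ = C:  0.2459·cos θ + -0.3198·sin θ = -0.1859
  γ=atan2(-0.3198,0.2459)=-0.9153;  ψ=arccos(-0.4609)=2.0498;  θ2=γ+ψ≈1.1345
φ3=240.0° → target in arm frame (0.1028, 0.1553)
  e−x'=-0.0428;  (l²−L²−(e−x')²−y'²−z²)/2L = -0.0704
  θ3 = atan2(B,A) + arccos(C/0.3227) = 0.0870

θ₁ = 0.1746, θ₂ = 1.1345, θ₃ = 0.0870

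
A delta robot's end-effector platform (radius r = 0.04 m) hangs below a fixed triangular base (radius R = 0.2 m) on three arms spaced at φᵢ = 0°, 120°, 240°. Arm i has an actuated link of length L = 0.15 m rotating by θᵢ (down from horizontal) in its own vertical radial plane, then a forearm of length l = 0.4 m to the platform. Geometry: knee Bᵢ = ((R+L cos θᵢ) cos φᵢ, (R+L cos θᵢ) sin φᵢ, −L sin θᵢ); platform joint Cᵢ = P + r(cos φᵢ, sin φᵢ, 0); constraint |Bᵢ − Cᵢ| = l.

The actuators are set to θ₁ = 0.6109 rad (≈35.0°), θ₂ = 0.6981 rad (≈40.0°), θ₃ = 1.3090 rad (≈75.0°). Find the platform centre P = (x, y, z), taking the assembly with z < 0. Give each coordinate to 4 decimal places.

(0.0604, 0.0835, -0.4078)

φ1=0.0°: virtual centre (0.2829, 0.0000, -0.0860), radius l
centre 2 = (0.2749·cos120.0°, 0.2749·sin120.0°, -0.0964) = (-0.1375, 0.2381, -0.0964)
φ3=240.0°: virtual centre (-0.0994, -0.1722, -0.1449), radius l
|centre ₂|²−|centre ₁|² = -0.0025;  |centre ₃|²−|centre ₁|² = -0.0269
plane₁₂: -0.8406x+0.4762y+-0.0207z = -0.0025
det = 0.6535;  x = 0.0209+-0.0967z,  y = 0.0316+-0.1271z
into |P−centre ₁|² = l²: 1.0255z² + 0.2147z + -0.0830 = 0;  Δ = 0.3865;  z = -0.4078 or 0.1984 → z<0 root = -0.4078
x = 0.0604, y = 0.0835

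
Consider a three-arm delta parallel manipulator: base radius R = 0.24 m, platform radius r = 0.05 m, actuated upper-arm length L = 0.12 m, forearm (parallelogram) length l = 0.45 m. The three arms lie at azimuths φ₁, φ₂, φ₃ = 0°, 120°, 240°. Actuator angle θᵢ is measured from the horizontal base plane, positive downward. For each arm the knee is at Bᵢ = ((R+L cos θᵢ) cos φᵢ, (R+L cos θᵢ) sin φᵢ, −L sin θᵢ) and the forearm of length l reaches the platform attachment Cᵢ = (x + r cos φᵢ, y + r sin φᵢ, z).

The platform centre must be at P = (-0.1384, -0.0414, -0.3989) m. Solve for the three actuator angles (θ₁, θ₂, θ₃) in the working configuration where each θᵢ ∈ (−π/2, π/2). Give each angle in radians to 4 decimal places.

φ1=0.0° → target in arm frame (-0.1384, -0.0414)
  A cos θ + B sin θ = C:  0.3284·cos θ + -0.3989·sin θ = -0.3358
  √(A²+B²)=0.5167;  θ1 = -0.8820+2.2781 ≈ 1.3961
rotate P by −φ2: (0.0333, 0.1406, -0.3989)
  A=0.1567, B=-0.3989, C=(l²−L²−A²−y'²−z²)/(2L)=-0.0638
  θ2 = atan2(B,A) + arccos(C/0.4286) = 0.5237
φ3=240.0° → target in arm frame (0.1051, -0.0992)
  A cos θ + B sin θ = C:  0.0849·cos θ + -0.3989·sin θ = 0.0497
  γ=atan2(-0.3989,0.0849)=-1.3610;  ψ=arccos(0.1219)=1.4486;  θ3=γ+ψ≈0.0876

θ₁ = 1.3961, θ₂ = 0.5237, θ₃ = 0.0876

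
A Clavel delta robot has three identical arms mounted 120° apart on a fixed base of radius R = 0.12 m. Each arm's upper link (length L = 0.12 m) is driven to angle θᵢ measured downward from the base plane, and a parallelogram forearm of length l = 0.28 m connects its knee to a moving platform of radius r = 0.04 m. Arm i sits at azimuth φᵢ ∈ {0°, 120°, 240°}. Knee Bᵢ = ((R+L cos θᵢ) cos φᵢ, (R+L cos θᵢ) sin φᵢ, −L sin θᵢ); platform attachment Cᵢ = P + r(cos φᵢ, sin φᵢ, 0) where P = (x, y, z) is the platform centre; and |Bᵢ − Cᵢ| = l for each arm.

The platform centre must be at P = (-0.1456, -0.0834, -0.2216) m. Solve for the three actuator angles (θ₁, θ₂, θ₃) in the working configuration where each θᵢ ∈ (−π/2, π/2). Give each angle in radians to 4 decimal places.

rotate P by −φ1: (-0.1456, -0.0834, -0.2216)
  A=0.2256, B=-0.2216, C=(l²−L²−A²−y'²−z²)/(2L)=-0.1790
  γ=atan2(-0.2216,0.2256)=-0.7765;  ψ=arccos(-0.5660)=2.1725;  θ1=γ+ψ≈1.3960
arm 2 (φ=120.0°): x'=0.0006, y'=0.1678
  A cos θ + B sin θ = C:  0.0794·cos θ + -0.2216·sin θ = -0.0815
  γ=atan2(-0.2216,0.0794)=-1.2266;  ψ=arccos(-0.3464)=1.9245;  θ2=γ+ψ≈0.6979
arm 3 (φ=240.0°): x'=0.1450, y'=-0.0844
  e−x'=-0.0650;  (l²−L²−(e−x')²−y'²−z²)/2L = 0.0148
  θ3 = atan2(B,A) + arccos(C/0.2309) = -0.3494

θ₁ = 1.3960, θ₂ = 0.6979, θ₃ = -0.3494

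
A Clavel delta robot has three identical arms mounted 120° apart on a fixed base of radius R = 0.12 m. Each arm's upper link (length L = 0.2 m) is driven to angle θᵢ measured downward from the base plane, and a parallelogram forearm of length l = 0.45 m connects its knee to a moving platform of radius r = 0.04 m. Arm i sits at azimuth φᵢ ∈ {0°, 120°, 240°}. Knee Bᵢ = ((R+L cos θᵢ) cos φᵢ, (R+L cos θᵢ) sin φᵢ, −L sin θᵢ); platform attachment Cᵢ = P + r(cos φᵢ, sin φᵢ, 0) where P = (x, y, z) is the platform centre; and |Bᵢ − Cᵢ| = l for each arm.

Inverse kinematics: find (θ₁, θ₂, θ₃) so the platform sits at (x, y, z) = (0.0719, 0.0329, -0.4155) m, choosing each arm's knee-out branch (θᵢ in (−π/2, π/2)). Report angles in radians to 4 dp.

φ1=0.0° → target in arm frame (0.0719, 0.0329)
  e−x'=0.0081;  (l²−L²−(e−x')²−y'²−z²)/2L = -0.0282
  θ1 = atan2(B,A) + arccos(C/0.4156) = 0.0875
φ2=120.0° → target in arm frame (-0.0075, -0.0787)
  A cos θ + B sin θ = C:  0.0875·cos θ + -0.4155·sin θ = -0.0600
  θ2 = atan2(B,A) + arccos(C/0.4246) = 0.3492
rotate P by −φ3: (-0.0644, 0.0458, -0.4155)
  A=0.1444, B=-0.4155, C=(l²−L²−A²−y'²−z²)/(2L)=-0.0828
  γ=atan2(-0.4155,0.1444)=-1.2362;  ψ=arccos(-0.1881)=1.7601;  θ3=γ+ψ≈0.5238

θ₁ = 0.0875, θ₂ = 0.3492, θ₃ = 0.5238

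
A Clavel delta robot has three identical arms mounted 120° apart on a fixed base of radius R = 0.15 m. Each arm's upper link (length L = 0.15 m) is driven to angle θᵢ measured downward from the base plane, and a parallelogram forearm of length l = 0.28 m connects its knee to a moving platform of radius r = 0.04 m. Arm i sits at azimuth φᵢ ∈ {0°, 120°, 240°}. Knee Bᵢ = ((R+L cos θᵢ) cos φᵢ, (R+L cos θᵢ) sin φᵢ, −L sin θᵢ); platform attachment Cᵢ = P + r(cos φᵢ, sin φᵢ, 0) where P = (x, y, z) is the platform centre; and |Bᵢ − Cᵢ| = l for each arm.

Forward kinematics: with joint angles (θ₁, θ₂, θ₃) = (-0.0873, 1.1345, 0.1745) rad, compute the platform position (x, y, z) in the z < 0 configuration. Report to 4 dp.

(0.0651, -0.0825, -0.1709)

O1 = (0.2594·cos0.0°, 0.2594·sin0.0°, 0.0131) = (0.2594, 0.0000, 0.0131)
O2 = (0.1734·cos120.0°, 0.1734·sin120.0°, -0.1359) = (-0.0867, 0.1502, -0.1359)
arm 3 at φ=240.0°: ρ3 = 0.2577;  O3 = (-0.1289, -0.2232, -0.0260)
eliminate P² terms by subtracting sphere 1 from 2 and 3
[-0.6922 0.3003 -0.2981]·P = -0.0189;  [-0.7766 -0.4464 -0.0782]·P = -0.0004
det = 0.5422;  x = 0.0158+-0.2887z,  y = -0.0266+0.3270z
into |P−O₁|² = l²: 1.1903z² + 0.0971z + -0.0182 = 0;  Δ = 0.0959;  z = -0.1709 or 0.0893 → z<0 root = -0.1709
x = 0.0651, y = -0.0825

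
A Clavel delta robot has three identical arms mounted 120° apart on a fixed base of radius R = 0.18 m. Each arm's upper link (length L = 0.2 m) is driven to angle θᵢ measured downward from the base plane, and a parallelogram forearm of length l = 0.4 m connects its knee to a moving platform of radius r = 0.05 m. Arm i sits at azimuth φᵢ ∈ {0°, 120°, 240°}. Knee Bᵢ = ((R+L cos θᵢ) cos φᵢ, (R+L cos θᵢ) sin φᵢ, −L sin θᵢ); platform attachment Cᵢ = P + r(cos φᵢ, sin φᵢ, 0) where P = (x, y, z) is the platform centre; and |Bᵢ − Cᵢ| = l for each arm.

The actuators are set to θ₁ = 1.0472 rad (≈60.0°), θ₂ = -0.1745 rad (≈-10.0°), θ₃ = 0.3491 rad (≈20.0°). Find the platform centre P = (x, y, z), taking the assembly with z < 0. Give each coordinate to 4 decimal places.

centre 1 = (0.2300·cos0.0°, 0.2300·sin0.0°, -0.1732) = (0.2300, 0.0000, -0.1732)
centre 2 = (0.3270·cos120.0°, 0.3270·sin120.0°, 0.0347) = (-0.1635, 0.2832, 0.0347)
φ3=240.0°: virtual centre (-0.1590, -0.2753, -0.0684), radius l
eliminate P² terms by subtracting sphere 1 from 2 and 3
linear system: -0.7870x+0.5663y = 0.0252−0.4159z; -0.7779x+-0.5507y = 0.0229−0.2096z
det = 0.8739;  x = -0.0307+0.3979z,  y = 0.0019+-0.1814z
into |P−centre ₁|² = l²: 1.1912z² + 0.1383z + -0.0620 = 0;  Δ = 0.3147;  z = -0.2935 or 0.1774 → z<0 root = -0.2935
x = -0.1475, y = 0.0551

(-0.1475, 0.0551, -0.2935)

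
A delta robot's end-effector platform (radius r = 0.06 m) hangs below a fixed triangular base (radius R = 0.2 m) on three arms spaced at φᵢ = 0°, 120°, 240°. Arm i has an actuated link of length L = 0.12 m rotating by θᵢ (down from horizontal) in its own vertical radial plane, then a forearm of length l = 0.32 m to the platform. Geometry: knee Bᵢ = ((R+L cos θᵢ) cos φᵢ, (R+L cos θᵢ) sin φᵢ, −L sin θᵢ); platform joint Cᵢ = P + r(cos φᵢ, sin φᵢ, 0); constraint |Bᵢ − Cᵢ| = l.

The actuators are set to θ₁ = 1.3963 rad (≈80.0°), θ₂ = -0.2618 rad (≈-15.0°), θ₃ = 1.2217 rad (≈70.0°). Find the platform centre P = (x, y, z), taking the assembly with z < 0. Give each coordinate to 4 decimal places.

(-0.0928, 0.1214, -0.2708)

centre 1 = (0.1608·cos0.0°, 0.1608·sin0.0°, -0.1182) = (0.1608, 0.0000, -0.1182)
φ2=120.0°: virtual centre (-0.1280, 0.2216, 0.0311), radius l
φ3=240.0°: virtual centre (-0.0905, -0.1568, -0.1128), radius l
|centre ₂|²−|centre ₁|² = 0.0266;  |centre ₃|²−|centre ₁|² = 0.0057
plane₁₂: -0.5776x+0.4433y+0.2985z = 0.0266
det = 0.4039;  x = -0.0269+0.2436z,  y = 0.0250+-0.3560z
sphere 1 gives Az²+Bz+C=0 with A=1.1860, B=0.1271, C=-0.0526;  B²−4AC=0.2656;  roots -0.2708, 0.1637;  negative root z = -0.2708
x = -0.0928, y = 0.1214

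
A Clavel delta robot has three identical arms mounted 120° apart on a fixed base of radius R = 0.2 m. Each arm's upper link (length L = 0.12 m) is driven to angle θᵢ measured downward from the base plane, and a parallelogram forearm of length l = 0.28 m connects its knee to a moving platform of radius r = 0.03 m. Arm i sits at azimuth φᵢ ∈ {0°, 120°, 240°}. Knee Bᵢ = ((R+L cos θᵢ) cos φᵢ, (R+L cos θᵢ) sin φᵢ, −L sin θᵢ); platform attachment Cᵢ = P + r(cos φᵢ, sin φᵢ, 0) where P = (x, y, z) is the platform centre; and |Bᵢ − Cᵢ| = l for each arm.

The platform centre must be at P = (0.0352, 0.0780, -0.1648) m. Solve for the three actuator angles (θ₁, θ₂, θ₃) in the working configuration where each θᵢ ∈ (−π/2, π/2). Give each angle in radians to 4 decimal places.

θ₁ = 0.4367, θ₂ = 0.2616, θ₃ = 1.3965

φ1=0.0° → target in arm frame (0.0352, 0.0780)
  A=0.1348, B=-0.1648, C=(l²−L²−A²−y'²−z²)/(2L)=0.0524
  θ1 = atan2(B,A) + arccos(C/0.2129) = 0.4367
φ2=120.0° → target in arm frame (0.0499, -0.0695)
  A=0.1201, B=-0.1648, C=(l²−L²−A²−y'²−z²)/(2L)=0.0733
  θ2 = atan2(B,A) + arccos(C/0.2039) = 0.2616
arm 3 (φ=240.0°): x'=-0.0851, y'=-0.0085
  A cos θ + B sin θ = C:  0.2551·cos θ + -0.1648·sin θ = -0.1181
  γ=atan2(-0.1648,0.2551)=-0.5735;  ψ=arccos(-0.3887)=1.9700;  θ3=γ+ψ≈1.3965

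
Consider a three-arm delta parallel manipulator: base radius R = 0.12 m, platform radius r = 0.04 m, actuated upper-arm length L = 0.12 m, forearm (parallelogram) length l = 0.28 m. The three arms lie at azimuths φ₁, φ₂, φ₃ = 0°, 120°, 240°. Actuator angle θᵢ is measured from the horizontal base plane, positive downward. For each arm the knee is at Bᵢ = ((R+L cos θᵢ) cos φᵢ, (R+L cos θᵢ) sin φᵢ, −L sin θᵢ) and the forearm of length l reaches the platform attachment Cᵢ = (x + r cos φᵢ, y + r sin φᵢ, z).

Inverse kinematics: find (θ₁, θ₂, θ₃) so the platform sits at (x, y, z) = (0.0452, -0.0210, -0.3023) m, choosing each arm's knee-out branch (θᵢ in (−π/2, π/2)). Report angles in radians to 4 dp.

φ1=0.0° → target in arm frame (0.0452, -0.0210)
  A=0.0348, B=-0.3023, C=(l²−L²−A²−y'²−z²)/(2L)=-0.1210
  θ1 = atan2(B,A) + arccos(C/0.3043) = 0.5235
φ2=120.0° → target in arm frame (-0.0408, -0.0286)
  A cos θ + B sin θ = C:  0.1208·cos θ + -0.3023·sin θ = -0.1783
  θ2 = atan2(B,A) + arccos(C/0.3255) = 0.9598
φ3=240.0° → target in arm frame (-0.0044, 0.0496)
  A=0.0844, B=-0.3023, C=(l²−L²−A²−y'²−z²)/(2L)=-0.1541
  θ3 = atan2(B,A) + arccos(C/0.3139) = 0.7854

θ₁ = 0.5235, θ₂ = 0.9598, θ₃ = 0.7854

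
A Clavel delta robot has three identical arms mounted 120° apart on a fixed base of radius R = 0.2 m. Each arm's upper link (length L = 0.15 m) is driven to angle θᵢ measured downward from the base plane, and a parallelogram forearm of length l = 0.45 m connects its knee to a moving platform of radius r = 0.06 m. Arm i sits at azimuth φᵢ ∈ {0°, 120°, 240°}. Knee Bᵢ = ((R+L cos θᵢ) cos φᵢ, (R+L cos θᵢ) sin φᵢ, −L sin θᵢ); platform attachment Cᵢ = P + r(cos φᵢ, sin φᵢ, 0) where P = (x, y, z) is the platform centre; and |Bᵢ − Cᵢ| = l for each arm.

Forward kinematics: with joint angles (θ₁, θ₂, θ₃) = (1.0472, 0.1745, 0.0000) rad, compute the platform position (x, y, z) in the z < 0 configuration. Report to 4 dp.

centre 1 = (0.2150·cos0.0°, 0.2150·sin0.0°, -0.1299) = (0.2150, 0.0000, -0.1299)
arm 2 at φ=120.0°: e+L cos θ2 = 0.2877;  centre 2 = (-0.1439, 0.2492, -0.0260)
φ3=240.0°: virtual centre (-0.1450, -0.2511, 0.0000), radius l
|centre ₂|²−|centre ₁|² = 0.0204;  |centre ₃|²−|centre ₁|² = 0.0210
[-0.7177 0.4983 0.2077]·P = 0.0204;  [-0.7200 -0.5023 0.2598]·P = 0.0210
det = 0.7193;  x = -0.0288+0.3250z,  y = -0.0006+0.0513z
sphere 1 gives Az²+Bz+C=0 with A=1.1083, B=0.1013, C=-0.1262;  B²−4AC=0.5697;  roots -0.3862, 0.2948;  negative root z = -0.3862
x = -0.1543, y = -0.0204

(-0.1543, -0.0204, -0.3862)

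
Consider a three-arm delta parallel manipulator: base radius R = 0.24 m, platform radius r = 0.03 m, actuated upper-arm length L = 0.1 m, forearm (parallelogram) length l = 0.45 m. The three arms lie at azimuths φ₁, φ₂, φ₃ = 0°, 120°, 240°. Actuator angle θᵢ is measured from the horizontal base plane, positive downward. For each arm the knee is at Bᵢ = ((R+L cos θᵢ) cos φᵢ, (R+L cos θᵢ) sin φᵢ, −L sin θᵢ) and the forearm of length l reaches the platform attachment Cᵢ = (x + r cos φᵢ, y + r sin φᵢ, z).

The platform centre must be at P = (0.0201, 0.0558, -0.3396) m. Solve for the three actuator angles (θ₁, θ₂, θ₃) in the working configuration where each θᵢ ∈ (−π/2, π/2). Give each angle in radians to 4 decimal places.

rotate P by −φ1: (0.0201, 0.0558, -0.3396)
  e−x'=0.1899;  (l²−L²−(e−x')²−y'²−z²)/2L = 0.1900
  γ=atan2(-0.3396,0.1899)=-1.0609;  ψ=arccos(0.4883)=1.0607;  θ1=γ+ψ≈-0.0002
arm 2 (φ=120.0°): x'=0.0383, y'=-0.0453
  A cos θ + B sin θ = C:  0.1717·cos θ + -0.3396·sin θ = 0.2281
  γ=atan2(-0.3396,0.1717)=-1.1026;  ψ=arccos(0.5995)=0.9279;  θ2=γ+ψ≈-0.1747
arm 3 (φ=240.0°): x'=-0.0584, y'=-0.0105
  A=0.2684, B=-0.3396, C=(l²−L²−A²−y'²−z²)/(2L)=0.0252
  γ=atan2(-0.3396,0.2684)=-0.9020;  ψ=arccos(0.0582)=1.5126;  θ3=γ+ψ≈0.6106

θ₁ = -0.0002, θ₂ = -0.1747, θ₃ = 0.6106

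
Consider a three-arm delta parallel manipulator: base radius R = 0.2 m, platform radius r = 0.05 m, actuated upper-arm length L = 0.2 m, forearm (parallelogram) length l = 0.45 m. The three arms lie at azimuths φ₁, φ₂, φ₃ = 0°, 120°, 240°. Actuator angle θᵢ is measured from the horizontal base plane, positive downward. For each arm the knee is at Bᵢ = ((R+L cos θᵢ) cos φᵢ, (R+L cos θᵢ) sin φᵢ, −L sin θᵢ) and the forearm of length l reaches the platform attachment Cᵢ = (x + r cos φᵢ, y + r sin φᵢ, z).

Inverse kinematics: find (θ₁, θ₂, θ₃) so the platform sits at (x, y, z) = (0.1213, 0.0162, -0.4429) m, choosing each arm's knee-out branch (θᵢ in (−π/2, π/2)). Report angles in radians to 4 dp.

θ₁ = 0.2617, θ₂ = 0.8725, θ₃ = 0.9597

φ1=0.0° → target in arm frame (0.1213, 0.0162)
  A cos θ + B sin θ = C:  0.0287·cos θ + -0.4429·sin θ = -0.0869
  γ=atan2(-0.4429,0.0287)=-1.5061;  ψ=arccos(-0.1957)=1.7678;  θ1=γ+ψ≈0.2617
arm 2 (φ=120.0°): x'=-0.0466, y'=-0.1131
  A=0.1966, B=-0.4429, C=(l²−L²−A²−y'²−z²)/(2L)=-0.2128
  γ=atan2(-0.4429,0.1966)=-1.1530;  ψ=arccos(-0.4392)=2.0255;  θ2=γ+ψ≈0.8725
φ3=240.0° → target in arm frame (-0.0747, 0.0969)
  A cos θ + B sin θ = C:  0.2247·cos θ + -0.4429·sin θ = -0.2339
  θ3 = atan2(B,A) + arccos(C/0.4966) = 0.9597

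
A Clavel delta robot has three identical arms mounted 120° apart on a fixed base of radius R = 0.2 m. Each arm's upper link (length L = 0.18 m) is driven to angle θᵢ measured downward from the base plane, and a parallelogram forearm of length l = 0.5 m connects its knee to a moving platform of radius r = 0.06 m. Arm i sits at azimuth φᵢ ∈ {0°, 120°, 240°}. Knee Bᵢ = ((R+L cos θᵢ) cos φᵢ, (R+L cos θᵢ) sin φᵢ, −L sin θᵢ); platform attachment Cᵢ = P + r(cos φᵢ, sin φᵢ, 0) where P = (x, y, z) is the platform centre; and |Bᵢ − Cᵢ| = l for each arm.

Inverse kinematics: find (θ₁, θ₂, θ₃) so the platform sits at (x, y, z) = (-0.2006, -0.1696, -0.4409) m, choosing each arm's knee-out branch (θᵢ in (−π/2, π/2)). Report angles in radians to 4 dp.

θ₁ = 1.3089, θ₂ = 0.8728, θ₃ = -0.2618

arm 1 (φ=0.0°): x'=-0.2006, y'=-0.1696
  A=0.3406, B=-0.4409, C=(l²−L²−A²−y'²−z²)/(2L)=-0.3377
  √(A²+B²)=0.5571;  θ1 = -0.9130+2.2219 ≈ 1.3089
arm 2 (φ=120.0°): x'=-0.0466, y'=0.2585
  e−x'=0.1866;  (l²−L²−(e−x')²−y'²−z²)/2L = -0.2179
  γ=atan2(-0.4409,0.1866)=-1.1705;  ψ=arccos(-0.4551)=2.0433;  θ2=γ+ψ≈0.8728
φ3=240.0° → target in arm frame (0.2472, -0.0889)
  A=-0.1072, B=-0.4409, C=(l²−L²−A²−y'²−z²)/(2L)=0.0106
  √(A²+B²)=0.4537;  θ3 = -1.8093+1.5475 ≈ -0.2618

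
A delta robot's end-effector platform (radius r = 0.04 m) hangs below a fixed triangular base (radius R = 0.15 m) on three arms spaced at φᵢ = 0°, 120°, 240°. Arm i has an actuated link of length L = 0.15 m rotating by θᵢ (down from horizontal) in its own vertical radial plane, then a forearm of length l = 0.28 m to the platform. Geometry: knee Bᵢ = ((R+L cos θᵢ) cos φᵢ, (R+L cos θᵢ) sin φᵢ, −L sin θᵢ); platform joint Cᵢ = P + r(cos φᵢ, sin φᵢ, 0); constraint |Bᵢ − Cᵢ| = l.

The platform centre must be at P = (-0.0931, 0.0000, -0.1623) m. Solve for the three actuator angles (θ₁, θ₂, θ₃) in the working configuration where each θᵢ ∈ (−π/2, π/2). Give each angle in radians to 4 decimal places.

φ1=0.0° → target in arm frame (-0.0931, 0.0000)
  A=0.2031, B=-0.1623, C=(l²−L²−A²−y'²−z²)/(2L)=-0.0390
  √(A²+B²)=0.2600;  θ1 = -0.6742+1.7213 ≈ 1.0471
arm 2 (φ=120.0°): x'=0.0465, y'=0.0806
  e−x'=0.0635;  (l²−L²−(e−x')²−y'²−z²)/2L = 0.0634
  γ=atan2(-0.1623,0.0635)=-1.1981;  ψ=arccos(0.3641)=1.1982;  θ2=γ+ψ≈0.0001
arm 3 (φ=240.0°): x'=0.0466, y'=-0.0806
  e−x'=0.0634;  (l²−L²−(e−x')²−y'²−z²)/2L = 0.0634
  γ=atan2(-0.1623,0.0634)=-1.1981;  ψ=arccos(0.3641)=1.1982;  θ3=γ+ψ≈0.0001

θ₁ = 1.0471, θ₂ = 0.0001, θ₃ = 0.0001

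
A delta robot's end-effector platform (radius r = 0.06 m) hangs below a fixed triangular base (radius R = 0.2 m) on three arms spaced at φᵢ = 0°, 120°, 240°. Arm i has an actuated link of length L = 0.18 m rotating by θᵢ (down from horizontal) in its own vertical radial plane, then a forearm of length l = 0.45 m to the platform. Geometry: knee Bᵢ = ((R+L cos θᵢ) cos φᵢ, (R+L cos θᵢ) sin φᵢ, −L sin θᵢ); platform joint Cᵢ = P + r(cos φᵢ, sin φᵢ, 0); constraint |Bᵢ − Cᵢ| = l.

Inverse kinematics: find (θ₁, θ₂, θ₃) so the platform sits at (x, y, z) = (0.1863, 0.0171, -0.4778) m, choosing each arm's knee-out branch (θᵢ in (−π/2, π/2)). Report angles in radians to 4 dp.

rotate P by −φ1: (0.1863, 0.0171, -0.4778)
  A=-0.0463, B=-0.4778, C=(l²−L²−A²−y'²−z²)/(2L)=-0.1684
  θ1 = atan2(B,A) + arccos(C/0.4800) = 0.2619
arm 2 (φ=120.0°): x'=-0.0783, y'=-0.1699
  A cos θ + B sin θ = C:  0.2183·cos θ + -0.4778·sin θ = -0.3742
  γ=atan2(-0.4778,0.2183)=-1.1422;  ψ=arccos(-0.7124)=2.3637;  θ2=γ+ψ≈1.2216
rotate P by −φ3: (-0.1080, 0.1528, -0.4778)
  e−x'=0.2480;  (l²−L²−(e−x')²−y'²−z²)/2L = -0.3973
  γ=atan2(-0.4778,0.2480)=-1.0921;  ψ=arccos(-0.7380)=2.4009;  θ3=γ+ψ≈1.3088

θ₁ = 0.2619, θ₂ = 1.2216, θ₃ = 1.3088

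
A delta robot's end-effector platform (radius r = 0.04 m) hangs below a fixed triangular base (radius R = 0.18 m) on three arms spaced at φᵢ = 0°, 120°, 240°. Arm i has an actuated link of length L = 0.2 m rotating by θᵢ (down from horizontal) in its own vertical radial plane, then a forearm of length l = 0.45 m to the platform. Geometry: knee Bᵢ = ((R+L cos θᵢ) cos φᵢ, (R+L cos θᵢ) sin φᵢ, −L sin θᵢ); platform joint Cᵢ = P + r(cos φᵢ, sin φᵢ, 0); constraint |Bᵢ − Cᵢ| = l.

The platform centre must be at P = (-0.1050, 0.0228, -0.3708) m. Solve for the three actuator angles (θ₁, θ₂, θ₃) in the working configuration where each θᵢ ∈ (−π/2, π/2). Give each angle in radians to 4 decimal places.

θ₁ = 0.7851, θ₂ = 0.0871, θ₃ = 0.2619

arm 1 (φ=0.0°): x'=-0.1050, y'=0.0228
  e−x'=0.2450;  (l²−L²−(e−x')²−y'²−z²)/2L = -0.0888
  θ1 = atan2(B,A) + arccos(C/0.4444) = 0.7851
arm 2 (φ=120.0°): x'=0.0722, y'=0.0795
  A cos θ + B sin θ = C:  0.0678·cos θ + -0.3708·sin θ = 0.0352
  √(A²+B²)=0.3769;  θ2 = -1.3901+1.4772 ≈ 0.0871
arm 3 (φ=240.0°): x'=0.0328, y'=-0.1023
  A=0.1072, B=-0.3708, C=(l²−L²−A²−y'²−z²)/(2L)=0.0076
  γ=atan2(-0.3708,0.1072)=-1.2893;  ψ=arccos(0.0196)=1.5511;  θ3=γ+ψ≈0.2619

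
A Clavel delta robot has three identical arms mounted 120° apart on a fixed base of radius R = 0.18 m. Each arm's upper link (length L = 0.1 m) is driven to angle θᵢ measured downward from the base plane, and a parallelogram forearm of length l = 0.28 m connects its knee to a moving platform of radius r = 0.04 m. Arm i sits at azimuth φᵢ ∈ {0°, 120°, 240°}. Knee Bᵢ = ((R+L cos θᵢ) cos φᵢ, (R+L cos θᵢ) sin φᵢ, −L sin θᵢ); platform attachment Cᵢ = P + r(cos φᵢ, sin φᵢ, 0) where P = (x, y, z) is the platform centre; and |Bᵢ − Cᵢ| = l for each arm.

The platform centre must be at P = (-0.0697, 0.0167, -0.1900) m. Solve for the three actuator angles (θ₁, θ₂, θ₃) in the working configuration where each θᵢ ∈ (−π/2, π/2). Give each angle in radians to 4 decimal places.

rotate P by −φ1: (-0.0697, 0.0167, -0.1900)
  A cos θ + B sin θ = C:  0.2097·cos θ + -0.1900·sin θ = -0.0598
  √(A²+B²)=0.2830;  θ1 = -0.7362+1.7836 ≈ 1.0475
rotate P by −φ2: (0.0493, 0.0520, -0.1900)
  A=0.0907, B=-0.1900, C=(l²−L²−A²−y'²−z²)/(2L)=0.1069
  √(A²+B²)=0.2105;  θ2 = -1.1255+1.0385 ≈ -0.0870
rotate P by −φ3: (0.0204, -0.0687, -0.1900)
  A cos θ + B sin θ = C:  0.1196·cos θ + -0.1900·sin θ = 0.0664
  θ3 = atan2(B,A) + arccos(C/0.2245) = 0.2618

θ₁ = 1.0475, θ₂ = -0.0870, θ₃ = 0.2618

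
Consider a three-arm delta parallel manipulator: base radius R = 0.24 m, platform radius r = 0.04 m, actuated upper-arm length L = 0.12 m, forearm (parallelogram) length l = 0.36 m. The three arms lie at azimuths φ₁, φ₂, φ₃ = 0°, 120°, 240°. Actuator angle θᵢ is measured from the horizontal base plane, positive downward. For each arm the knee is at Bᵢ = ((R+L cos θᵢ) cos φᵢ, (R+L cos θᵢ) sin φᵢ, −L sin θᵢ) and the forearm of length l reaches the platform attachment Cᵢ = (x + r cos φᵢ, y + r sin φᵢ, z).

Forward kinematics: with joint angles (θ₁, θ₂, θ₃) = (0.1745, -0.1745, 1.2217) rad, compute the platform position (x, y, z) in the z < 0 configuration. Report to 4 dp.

(0.0361, 0.0962, -0.2228)

arm 1 at φ=0.0°: (R−r)+L cos θ1 = 0.3182;  S1 = (0.3182, 0.0000, -0.0208)
φ2=120.0°: virtual centre (-0.1591, 0.2755, 0.0208), radius l
S3 = (0.2410·cos240.0°, 0.2410·sin240.0°, -0.1128) = (-0.1205, -0.2088, -0.1128)
subtract pairs → two planes through P
linear system: -0.9545x+0.5511y = 0.0000−0.0833z; -0.8774x+-0.4175y = -0.0309−-0.1839z
Cramer: x(z) = 0.0193-0.0754z;  y(z) = 0.0334-0.2819z
quadratic in z: (1.0851)z²+(0.0679)z+(-0.0387)=0, √Δ=0.4155 → z ∈ {-0.2228, 0.1601}; z = -0.2228 (taking z<0)
x = 0.0361, y = 0.0962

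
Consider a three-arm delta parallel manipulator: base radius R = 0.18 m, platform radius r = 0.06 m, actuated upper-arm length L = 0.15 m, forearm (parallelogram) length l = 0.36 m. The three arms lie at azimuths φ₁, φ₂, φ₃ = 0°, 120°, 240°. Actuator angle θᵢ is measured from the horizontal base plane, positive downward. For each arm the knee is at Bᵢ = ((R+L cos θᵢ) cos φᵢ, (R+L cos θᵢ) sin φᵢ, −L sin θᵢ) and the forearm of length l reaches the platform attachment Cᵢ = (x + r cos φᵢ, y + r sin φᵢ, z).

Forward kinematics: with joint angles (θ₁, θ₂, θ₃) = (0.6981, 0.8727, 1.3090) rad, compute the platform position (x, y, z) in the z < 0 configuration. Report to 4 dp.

(0.0635, 0.0644, -0.4064)

S1 = (0.2349·cos0.0°, 0.2349·sin0.0°, -0.0964) = (0.2349, 0.0000, -0.0964)
φ2=120.0°: virtual centre (-0.1082, 0.1874, -0.1149), radius l
arm 3 at φ=240.0°: e+L cos θ3 = 0.1588;  S3 = (-0.0794, -0.1375, -0.1449)
|S₂|²−|S₁|² = -0.0044;  |S₃|²−|S₁|² = -0.0183
linear system: -0.6862x+0.3748y = -0.0044−-0.0370z; -0.6286x+-0.2751y = -0.0183−-0.0969z
Cramer: x(z) = 0.0190-0.1096z;  y(z) = 0.0230-0.1020z
into |P−S₁|² = l²: 1.0224z² + 0.2355z + -0.0732 = 0;  Δ = 0.3547;  z = -0.4064 or 0.1761 → z<0 root = -0.4064
x = 0.0635, y = 0.0644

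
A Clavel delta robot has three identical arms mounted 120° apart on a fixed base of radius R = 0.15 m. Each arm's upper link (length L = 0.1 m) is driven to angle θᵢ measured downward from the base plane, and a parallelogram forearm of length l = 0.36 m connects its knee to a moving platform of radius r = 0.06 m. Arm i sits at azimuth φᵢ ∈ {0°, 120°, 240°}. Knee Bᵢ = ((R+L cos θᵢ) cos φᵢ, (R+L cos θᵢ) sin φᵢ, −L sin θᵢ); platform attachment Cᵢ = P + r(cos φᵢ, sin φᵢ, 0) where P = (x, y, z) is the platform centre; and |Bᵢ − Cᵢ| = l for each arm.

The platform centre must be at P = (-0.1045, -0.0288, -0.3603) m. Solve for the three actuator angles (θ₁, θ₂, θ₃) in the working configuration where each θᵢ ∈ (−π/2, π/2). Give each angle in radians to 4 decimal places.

θ₁ = 1.1346, θ₂ = 0.5233, θ₃ = 0.2617

φ1=0.0° → target in arm frame (-0.1045, -0.0288)
  e−x'=0.1945;  (l²−L²−(e−x')²−y'²−z²)/2L = -0.2444
  √(A²+B²)=0.4094;  θ1 = -1.0758+2.2104 ≈ 1.1346
rotate P by −φ2: (0.0273, 0.1049, -0.3603)
  A cos θ + B sin θ = C:  0.0627·cos θ + -0.3603·sin θ = -0.1258
  √(A²+B²)=0.3657;  θ2 = -1.3985+1.9218 ≈ 0.5233
rotate P by −φ3: (0.0772, -0.0761, -0.3603)
  A=0.0128, B=-0.3603, C=(l²−L²−A²−y'²−z²)/(2L)=-0.0809
  γ=atan2(-0.3603,0.0128)=-1.5353;  ψ=arccos(-0.2243)=1.7970;  θ3=γ+ψ≈0.2617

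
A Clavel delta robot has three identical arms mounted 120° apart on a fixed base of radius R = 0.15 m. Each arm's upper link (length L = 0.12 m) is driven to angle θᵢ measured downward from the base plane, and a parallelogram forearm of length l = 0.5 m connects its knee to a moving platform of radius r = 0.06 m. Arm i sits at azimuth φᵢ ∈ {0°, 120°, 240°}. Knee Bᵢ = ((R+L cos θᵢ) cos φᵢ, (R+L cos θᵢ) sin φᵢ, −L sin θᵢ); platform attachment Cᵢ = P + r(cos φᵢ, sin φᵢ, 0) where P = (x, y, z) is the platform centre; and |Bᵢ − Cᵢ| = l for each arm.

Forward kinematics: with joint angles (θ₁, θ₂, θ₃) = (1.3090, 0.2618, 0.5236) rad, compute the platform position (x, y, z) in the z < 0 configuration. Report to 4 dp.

(-0.1916, 0.0419, -0.5039)

arm 1 at φ=0.0°: ρ1 = 0.1211;  S1 = (0.1211, 0.0000, -0.1159)
φ2=120.0°: virtual centre (-0.1030, 0.1783, -0.0311), radius l
S3 = (0.1939·cos240.0°, 0.1939·sin240.0°, -0.0600) = (-0.0970, -0.1679, -0.0600)
subtract pairs → two planes through P
[-0.4480 0.3566 0.1697]·P = 0.0153;  [-0.4360 -0.3359 0.1118]·P = 0.0131
Cramer: x(z) = -0.0321+0.3166z;  y(z) = 0.0026-0.0781z
into |P−S₁|² = l²: 1.1063z² + 0.1345z + -0.2131 = 0;  Δ = 0.9612;  z = -0.5039 or 0.3823 → z<0 root = -0.5039
x = -0.1916, y = 0.0419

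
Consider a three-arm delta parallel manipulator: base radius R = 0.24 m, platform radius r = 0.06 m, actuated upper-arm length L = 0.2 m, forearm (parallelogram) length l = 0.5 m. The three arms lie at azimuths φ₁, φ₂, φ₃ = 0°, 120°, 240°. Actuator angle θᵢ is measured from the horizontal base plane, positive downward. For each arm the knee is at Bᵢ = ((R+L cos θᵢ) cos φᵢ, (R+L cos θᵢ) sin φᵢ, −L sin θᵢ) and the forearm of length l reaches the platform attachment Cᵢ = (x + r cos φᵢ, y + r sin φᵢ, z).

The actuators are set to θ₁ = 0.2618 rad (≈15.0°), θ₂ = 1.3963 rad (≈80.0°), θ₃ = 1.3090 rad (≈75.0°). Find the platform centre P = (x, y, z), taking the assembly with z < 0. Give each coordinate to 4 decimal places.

arm 1 at φ=0.0°: e+L cos θ1 = 0.3732;  S1 = (0.3732, 0.0000, -0.0518)
S2 = (0.2147·cos120.0°, 0.2147·sin120.0°, -0.1970) = (-0.1074, 0.1860, -0.1970)
arm 3 at φ=240.0°: e+L cos θ3 = 0.2318;  S3 = (-0.1159, -0.2007, -0.1932)
subtract pairs → two planes through P
plane₁₂: -0.9611x+0.3719y+-0.2904z = -0.0570
det = 0.7496;  x = 0.0558+-0.2959z,  y = -0.0092+0.0163z
quadratic in z: (1.0878)z²+(0.2910)z+(-0.1465)=0, √Δ=0.8498 → z ∈ {-0.5244, 0.2568}; z = -0.5244 (taking z<0)
x = 0.2109, y = -0.0177

(0.2109, -0.0177, -0.5244)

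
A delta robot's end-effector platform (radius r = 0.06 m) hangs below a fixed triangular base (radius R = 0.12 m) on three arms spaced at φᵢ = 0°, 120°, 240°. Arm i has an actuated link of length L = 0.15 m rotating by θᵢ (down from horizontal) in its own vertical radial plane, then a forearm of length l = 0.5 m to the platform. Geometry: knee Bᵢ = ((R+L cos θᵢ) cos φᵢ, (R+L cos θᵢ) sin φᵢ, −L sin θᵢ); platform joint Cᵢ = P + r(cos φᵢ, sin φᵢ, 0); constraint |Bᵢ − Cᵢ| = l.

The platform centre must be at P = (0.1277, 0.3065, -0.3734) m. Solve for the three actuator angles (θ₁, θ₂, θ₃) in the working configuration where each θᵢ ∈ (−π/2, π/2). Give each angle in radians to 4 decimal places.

θ₁ = -0.0874, θ₂ = -0.3492, θ₃ = 1.2215

rotate P by −φ1: (0.1277, 0.3065, -0.3734)
  A=-0.0677, B=-0.3734, C=(l²−L²−A²−y'²−z²)/(2L)=-0.0348
  θ1 = atan2(B,A) + arccos(C/0.3795) = -0.0874
φ2=120.0° → target in arm frame (0.2016, -0.2638)
  e−x'=-0.1416;  (l²−L²−(e−x')²−y'²−z²)/2L = -0.0053
  γ=atan2(-0.3734,-0.1416)=-1.9332;  ψ=arccos(-0.0132)=1.5840;  θ2=γ+ψ≈-0.3492
arm 3 (φ=240.0°): x'=-0.3293, y'=-0.0427
  A=0.3893, B=-0.3734, C=(l²−L²−A²−y'²−z²)/(2L)=-0.2176
  θ3 = atan2(B,A) + arccos(C/0.5394) = 1.2215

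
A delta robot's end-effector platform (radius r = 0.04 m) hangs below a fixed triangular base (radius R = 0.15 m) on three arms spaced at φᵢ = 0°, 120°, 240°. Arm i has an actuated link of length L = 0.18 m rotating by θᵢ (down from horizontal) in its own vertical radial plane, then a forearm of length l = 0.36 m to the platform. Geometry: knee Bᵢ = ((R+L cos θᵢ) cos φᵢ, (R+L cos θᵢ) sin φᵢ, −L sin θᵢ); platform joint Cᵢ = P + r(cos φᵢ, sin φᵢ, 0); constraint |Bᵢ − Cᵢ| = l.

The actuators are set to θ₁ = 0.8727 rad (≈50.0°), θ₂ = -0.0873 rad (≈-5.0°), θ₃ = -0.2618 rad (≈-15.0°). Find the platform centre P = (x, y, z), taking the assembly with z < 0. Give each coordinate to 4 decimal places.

(-0.1226, -0.0136, -0.2278)

arm 1 at φ=0.0°: e+L cos θ1 = 0.2257;  centre 1 = (0.2257, 0.0000, -0.1379)
arm 2 at φ=120.0°: e+L cos θ2 = 0.2893;  centre 2 = (-0.1447, 0.2506, 0.0157)
φ3=240.0°: virtual centre (-0.1419, -0.2458, 0.0466), radius l
eliminate P² terms by subtracting sphere 1 from 2 and 3
plane₁₂: -0.7407x+0.5011y+0.3072z = 0.0140
Cramer: x(z) = -0.0181+0.4585z;  y(z) = 0.0011+0.0648z
sphere 1 gives Az²+Bz+C=0 with A=1.2144, B=0.0523, C=-0.0511;  B²−4AC=0.2511;  roots -0.2278, 0.1848;  negative root z = -0.2278
x = -0.1226, y = -0.0136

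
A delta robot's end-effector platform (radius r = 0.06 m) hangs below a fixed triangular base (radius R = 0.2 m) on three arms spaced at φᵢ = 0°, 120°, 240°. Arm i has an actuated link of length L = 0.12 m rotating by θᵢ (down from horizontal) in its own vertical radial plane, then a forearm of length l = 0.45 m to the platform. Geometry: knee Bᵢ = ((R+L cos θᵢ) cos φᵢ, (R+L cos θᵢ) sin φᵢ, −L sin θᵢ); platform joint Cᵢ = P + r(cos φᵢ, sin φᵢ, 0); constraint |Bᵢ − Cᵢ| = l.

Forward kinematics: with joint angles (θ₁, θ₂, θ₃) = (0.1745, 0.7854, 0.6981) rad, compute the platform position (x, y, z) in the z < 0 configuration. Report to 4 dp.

φ1=0.0°: virtual centre (0.2582, 0.0000, -0.0208), radius l
φ2=120.0°: virtual centre (-0.1124, 0.1947, -0.0849), radius l
φ3=240.0°: virtual centre (-0.1160, -0.2009, -0.0771), radius l
|O₂|²−|O₁|² = -0.0093;  |O₃|²−|O₁|² = -0.0073
plane₁₂: -0.7412x+0.3895y+-0.1280z = -0.0093
Cramer: x(z) = 0.0112-0.1617z;  y(z) = -0.0026+0.0210z
into |P−O₁|² = l²: 1.0266z² + 0.1214z + -0.1411 = 0;  Δ = 0.5940;  z = -0.4345 or 0.3162 → z<0 root = -0.4345
x = 0.0815, y = -0.0117

(0.0815, -0.0117, -0.4345)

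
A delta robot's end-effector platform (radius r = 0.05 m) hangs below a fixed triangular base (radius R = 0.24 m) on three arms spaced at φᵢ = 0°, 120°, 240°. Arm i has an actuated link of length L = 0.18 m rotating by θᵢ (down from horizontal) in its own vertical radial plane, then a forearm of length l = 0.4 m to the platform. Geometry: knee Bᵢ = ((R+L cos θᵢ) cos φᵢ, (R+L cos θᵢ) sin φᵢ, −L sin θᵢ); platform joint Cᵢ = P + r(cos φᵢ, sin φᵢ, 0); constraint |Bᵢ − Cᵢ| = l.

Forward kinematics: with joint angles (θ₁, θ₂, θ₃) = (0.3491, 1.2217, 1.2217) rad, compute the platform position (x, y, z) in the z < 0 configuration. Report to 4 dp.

(0.1283, 0.0000, -0.3882)

φ1=0.0°: virtual centre (0.3591, 0.0000, -0.0616), radius l
φ2=120.0°: virtual centre (-0.1258, 0.2179, -0.1691), radius l
φ3=240.0°: virtual centre (-0.1258, -0.2179, -0.1691), radius l
eliminate P² terms by subtracting sphere 1 from 2 and 3
plane₁₂: -0.9699x+0.4357y+-0.2151z = -0.0409
Cramer: x(z) = 0.0421-0.2218z;  y(z) = 0.0000+0.0000z
into |P−O₁|² = l²: 1.0492z² + 0.2638z + -0.0557 = 0;  Δ = 0.3034;  z = -0.3882 or 0.1368 → z<0 root = -0.3882
x = 0.1283, y = 0.0000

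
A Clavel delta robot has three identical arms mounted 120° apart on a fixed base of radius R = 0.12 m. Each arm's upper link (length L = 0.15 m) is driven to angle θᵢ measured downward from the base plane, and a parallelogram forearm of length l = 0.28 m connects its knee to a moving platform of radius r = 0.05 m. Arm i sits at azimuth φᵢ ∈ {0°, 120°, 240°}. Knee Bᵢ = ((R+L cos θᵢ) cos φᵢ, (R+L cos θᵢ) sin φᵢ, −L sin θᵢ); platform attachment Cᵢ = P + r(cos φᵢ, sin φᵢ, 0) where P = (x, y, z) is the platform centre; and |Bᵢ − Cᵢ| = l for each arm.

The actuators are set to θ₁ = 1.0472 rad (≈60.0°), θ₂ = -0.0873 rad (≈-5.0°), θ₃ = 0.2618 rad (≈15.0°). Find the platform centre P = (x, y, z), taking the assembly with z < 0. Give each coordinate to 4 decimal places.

(-0.1196, 0.0300, -0.2165)

φ1=0.0°: virtual centre (0.1450, 0.0000, -0.1299), radius l
φ2=120.0°: virtual centre (-0.1097, 0.1900, 0.0131), radius l
φ3=240.0°: virtual centre (-0.1074, -0.1861, -0.0388), radius l
|S₂|²−|S₁|² = 0.0104;  |S₃|²−|S₁|² = 0.0098
plane₁₂: -0.5094x+0.3801y+0.2860z = 0.0104
det = 0.3815;  x = -0.0199+0.4605z,  y = 0.0007+-0.1352z
quadratic in z: (1.2303)z²+(0.1077)z+(-0.0343)=0, √Δ=0.4249 → z ∈ {-0.2165, 0.1289}; z = -0.2165 (taking z<0)
x = -0.1196, y = 0.0300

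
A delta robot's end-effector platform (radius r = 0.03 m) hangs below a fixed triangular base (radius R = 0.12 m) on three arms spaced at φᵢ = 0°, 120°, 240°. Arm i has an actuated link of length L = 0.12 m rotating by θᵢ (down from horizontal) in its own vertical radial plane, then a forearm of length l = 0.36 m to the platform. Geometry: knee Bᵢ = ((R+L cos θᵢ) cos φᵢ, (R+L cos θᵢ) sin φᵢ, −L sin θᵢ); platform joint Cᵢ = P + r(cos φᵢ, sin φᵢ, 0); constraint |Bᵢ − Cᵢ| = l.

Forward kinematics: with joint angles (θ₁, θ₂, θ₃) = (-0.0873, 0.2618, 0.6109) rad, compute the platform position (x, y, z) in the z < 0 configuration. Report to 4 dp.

S1 = (0.2095·cos0.0°, 0.2095·sin0.0°, 0.0105) = (0.2095, 0.0000, 0.0105)
φ2=120.0°: virtual centre (-0.1030, 0.1783, -0.0311), radius l
φ3=240.0°: virtual centre (-0.0941, -0.1631, -0.0688), radius l
eliminate P² terms by subtracting sphere 1 from 2 and 3
plane₁₂: -0.6250x+0.3566y+-0.0830z = -0.0007
Cramer: x(z) = 0.0038-0.1989z;  y(z) = 0.0047-0.1158z
sphere 1 gives Az²+Bz+C=0 with A=1.0530, B=0.0599, C=-0.0871;  B²−4AC=0.3705;  roots -0.3175, 0.2606;  negative root z = -0.3175
x = 0.0669, y = 0.0415

(0.0669, 0.0415, -0.3175)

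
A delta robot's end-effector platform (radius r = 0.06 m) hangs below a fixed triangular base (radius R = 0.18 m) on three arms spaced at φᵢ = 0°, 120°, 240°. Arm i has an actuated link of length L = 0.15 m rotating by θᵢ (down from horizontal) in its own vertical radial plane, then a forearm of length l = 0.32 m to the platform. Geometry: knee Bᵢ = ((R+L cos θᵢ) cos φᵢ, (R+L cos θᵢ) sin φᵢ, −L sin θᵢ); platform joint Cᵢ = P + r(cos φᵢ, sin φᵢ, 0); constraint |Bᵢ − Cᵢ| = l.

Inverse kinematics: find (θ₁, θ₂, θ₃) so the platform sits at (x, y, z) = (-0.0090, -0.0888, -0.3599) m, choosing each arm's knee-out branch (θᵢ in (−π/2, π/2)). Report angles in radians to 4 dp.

θ₁ = 1.0472, θ₂ = 1.3092, θ₃ = 0.6110

rotate P by −φ1: (-0.0090, -0.0888, -0.3599)
  A cos θ + B sin θ = C:  0.1290·cos θ + -0.3599·sin θ = -0.2472
  θ1 = atan2(B,A) + arccos(C/0.3823) = 1.0472
φ2=120.0° → target in arm frame (-0.0724, 0.0522)
  e−x'=0.1924;  (l²−L²−(e−x')²−y'²−z²)/2L = -0.2979
  γ=atan2(-0.3599,0.1924)=-1.0799;  ψ=arccos(-0.7300)=2.3891;  θ2=γ+ψ≈1.3092
rotate P by −φ3: (0.0814, 0.0366, -0.3599)
  e−x'=0.0386;  (l²−L²−(e−x')²−y'²−z²)/2L = -0.1749
  θ3 = atan2(B,A) + arccos(C/0.3620) = 0.6110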